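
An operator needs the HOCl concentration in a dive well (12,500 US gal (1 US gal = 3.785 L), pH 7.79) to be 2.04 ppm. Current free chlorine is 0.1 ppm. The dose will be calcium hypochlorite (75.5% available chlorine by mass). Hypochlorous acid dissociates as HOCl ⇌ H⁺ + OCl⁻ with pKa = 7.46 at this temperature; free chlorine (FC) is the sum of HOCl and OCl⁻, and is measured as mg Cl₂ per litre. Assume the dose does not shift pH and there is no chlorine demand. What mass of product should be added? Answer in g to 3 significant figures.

395 g

Volume: 12,500 US gal × 3.785 L/gal = 47,312 L.
[OCl⁻]/[HOCl] = 10^(pH − pKa) = 10^(7.79 − 7.46) = 2.138; fraction as HOCl = 1/(1 + 2.138) = 0.3187.
Free chlorine required for 2.04 ppm HOCl: 2.04 / 0.3187 = 6.401 ppm.
FC to add: 6.401 − 0.1 = 6.301 mg/L as Cl₂.
Cl₂ equivalent: 6.301 mg/L × 47,312 L = 298.1 g.
Product at 75.5% available Cl: 298.1 / 0.755 = 394.9 g.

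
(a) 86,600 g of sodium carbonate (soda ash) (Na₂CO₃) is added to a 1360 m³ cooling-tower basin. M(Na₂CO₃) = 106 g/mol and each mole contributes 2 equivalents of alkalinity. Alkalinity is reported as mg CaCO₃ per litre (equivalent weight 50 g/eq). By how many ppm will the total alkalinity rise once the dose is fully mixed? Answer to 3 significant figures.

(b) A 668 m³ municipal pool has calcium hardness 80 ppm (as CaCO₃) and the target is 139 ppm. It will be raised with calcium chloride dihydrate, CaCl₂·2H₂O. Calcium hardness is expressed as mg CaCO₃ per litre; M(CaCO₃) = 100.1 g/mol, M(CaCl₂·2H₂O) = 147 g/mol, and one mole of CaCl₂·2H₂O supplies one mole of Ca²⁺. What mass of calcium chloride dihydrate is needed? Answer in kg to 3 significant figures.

(a) Volume: 1360 m³ = 1,360,000 L.
(a) Moles of Na₂CO₃: 86,600 g ÷ 106 g/mol = 817 mol → 1634 eq of alkalinity.
(a) As CaCO₃: 1634 eq × 50 g/eq = 81,700 g.
(a) Rise: 81,700 g / 1,360,000 L × 1000 = 60.07 mg/L.

(b) Volume: 668 m³ = 668,000 L.
(b) Hardness to add: (139 − 80) = 59 mg/L as CaCO₃ × 668,000 L = 39,410 g as CaCO₃.
(b) Moles of Ca²⁺ (1 mol Ca²⁺ ≡ 1 mol CaCO₃): 39,410 / 100.1 g/mol = 393.7 mol.
(b) Mass of CaCl₂·2H₂O: 393.7 × 147 = 57,880 g.

(a) 60.1 ppm; (b) 57.9 kg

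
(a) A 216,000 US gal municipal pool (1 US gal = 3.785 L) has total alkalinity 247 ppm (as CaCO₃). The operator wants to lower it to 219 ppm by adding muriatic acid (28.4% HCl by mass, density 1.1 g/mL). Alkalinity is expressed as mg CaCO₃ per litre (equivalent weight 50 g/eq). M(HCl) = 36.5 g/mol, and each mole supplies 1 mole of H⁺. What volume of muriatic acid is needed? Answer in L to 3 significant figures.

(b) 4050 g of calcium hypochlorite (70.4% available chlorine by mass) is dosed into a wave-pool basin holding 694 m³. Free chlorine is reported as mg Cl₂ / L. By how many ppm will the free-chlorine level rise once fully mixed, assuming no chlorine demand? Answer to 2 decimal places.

(a) Volume: 216,000 US gal × 3.785 L/gal = 817,560 L.
(a) Alkalinity to neutralize: (247 − 219) = 28 mg/L as CaCO₃ × 817,560 L = 22,890 g as CaCO₃.
(a) Equivalents of H⁺ required: 22,890 ÷ 50 g/eq = 457.8 eq = 457.8 mol HCl.
(a) Mass of HCl: 457.8 × 36.5 = 16,710 g.
(a) Mass of 28.4% solution: 16,710 / 0.284 = 58,840 g.
(a) Volume: 58,840 g ÷ 1.1 g/mL = 53,490 mL.

(b) Volume: 694 m³ = 694,000 L.
(b) Available chlorine delivered: 4050 g × 0.704 = 2851 g as Cl₂.
(b) Concentration rise: 2851 g / 694,000 L = 4.108 mg/L = 4.11 ppm.

(a) 53.5 L; (b) 4.11 ppm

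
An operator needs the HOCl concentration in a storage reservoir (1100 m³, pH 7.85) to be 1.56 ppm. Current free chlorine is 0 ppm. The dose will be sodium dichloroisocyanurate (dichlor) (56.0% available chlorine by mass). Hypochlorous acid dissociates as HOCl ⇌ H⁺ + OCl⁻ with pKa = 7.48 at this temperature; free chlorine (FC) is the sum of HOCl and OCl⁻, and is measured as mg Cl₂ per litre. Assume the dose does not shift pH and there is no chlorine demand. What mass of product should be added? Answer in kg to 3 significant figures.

10.2 kg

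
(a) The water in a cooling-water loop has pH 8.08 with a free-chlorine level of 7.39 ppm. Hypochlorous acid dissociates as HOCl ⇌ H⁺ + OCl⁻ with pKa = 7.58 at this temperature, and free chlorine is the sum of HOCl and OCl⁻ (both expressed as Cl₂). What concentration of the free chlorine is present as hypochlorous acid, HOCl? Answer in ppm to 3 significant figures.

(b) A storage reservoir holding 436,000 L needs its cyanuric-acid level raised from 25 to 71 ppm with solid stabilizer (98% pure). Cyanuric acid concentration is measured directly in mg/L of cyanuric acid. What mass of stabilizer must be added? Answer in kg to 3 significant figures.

(a) [OCl⁻]/[HOCl] = 10^(pH − pKa) = 10^(8.08 − 7.58) = 10^0.50 = 3.162.
(a) Fraction as HOCl = 1 / (1 + 3.162) = 0.2403.
(a) HOCl = 0.2403 × 7.39 ppm = 1.775 ppm.

(b) CYA to add: (71 − 25) = 46 mg/L × 436,000 L = 20,060 g cyanuric acid.
(b) At 98% purity: 20,060 / 0.98 = 20,470 g product.

(a) 1.78 ppm; (b) 20.5 kg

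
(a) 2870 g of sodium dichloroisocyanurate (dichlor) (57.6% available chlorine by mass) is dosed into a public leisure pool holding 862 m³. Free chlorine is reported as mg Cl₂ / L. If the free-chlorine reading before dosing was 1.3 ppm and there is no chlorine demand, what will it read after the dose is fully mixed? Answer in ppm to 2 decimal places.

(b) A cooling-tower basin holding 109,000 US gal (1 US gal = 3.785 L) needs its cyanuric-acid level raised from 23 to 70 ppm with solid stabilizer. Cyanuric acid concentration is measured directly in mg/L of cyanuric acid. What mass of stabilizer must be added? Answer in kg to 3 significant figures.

(a) Volume: 862 m³ = 862,000 L.
(a) Available chlorine delivered: 2870 g × 0.576 = 1653 g as Cl₂.
(a) Concentration rise: 1653 g / 862,000 L = 1.918 mg/L = 1.92 ppm.
(a) Final FC: 1.3 + 1.92 = 3.22 ppm.

(b) Volume: 109,000 US gal × 3.785 L/gal = 412,565 L.
(b) CYA to add: (70 − 23) = 47 mg/L × 412,565 L = 19,390 g cyanuric acid.

(a) 3.22 ppm; (b) 19.4 kg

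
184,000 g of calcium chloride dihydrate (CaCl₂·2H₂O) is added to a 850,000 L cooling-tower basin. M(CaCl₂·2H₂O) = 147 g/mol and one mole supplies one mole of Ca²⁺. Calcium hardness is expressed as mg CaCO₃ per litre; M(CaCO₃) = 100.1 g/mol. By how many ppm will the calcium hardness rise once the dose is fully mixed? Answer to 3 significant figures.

147 ppm

Moles of Ca²⁺: 184,000 g ÷ 147 g/mol = 1252 mol.
As CaCO₃: 1252 mol × 100.1 g/mol = 125,300 g.
Rise: 125,300 g / 850,000 L × 1000 = 147.4 mg/L.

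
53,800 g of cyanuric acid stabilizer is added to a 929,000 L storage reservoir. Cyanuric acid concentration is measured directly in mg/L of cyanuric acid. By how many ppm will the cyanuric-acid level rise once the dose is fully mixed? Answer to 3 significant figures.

Rise: 53,800 g / 929,000 L × 1000 = 57.91 mg/L.

57.9 ppm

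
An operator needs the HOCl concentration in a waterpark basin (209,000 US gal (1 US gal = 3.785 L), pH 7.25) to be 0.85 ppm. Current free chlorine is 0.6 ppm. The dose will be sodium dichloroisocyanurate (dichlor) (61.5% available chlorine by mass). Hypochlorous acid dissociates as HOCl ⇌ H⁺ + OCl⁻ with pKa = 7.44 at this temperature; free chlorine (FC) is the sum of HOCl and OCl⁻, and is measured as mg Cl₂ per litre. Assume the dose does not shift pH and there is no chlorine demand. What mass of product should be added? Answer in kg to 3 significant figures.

Volume: 209,000 US gal × 3.785 L/gal = 791,065 L.
[OCl⁻]/[HOCl] = 10^(pH − pKa) = 10^(7.25 − 7.44) = 0.6457; fraction as HOCl = 1/(1 + 0.6457) = 0.6077.
Free chlorine required for 0.85 ppm HOCl: 0.85 / 0.6077 = 1.399 ppm.
FC to add: 1.399 − 0.6 = 0.7988 mg/L as Cl₂.
Cl₂ equivalent: 0.7988 mg/L × 791,065 L = 631.9 g.
Product at 61.5% available Cl: 631.9 / 0.615 = 1027 g.

1.03 kg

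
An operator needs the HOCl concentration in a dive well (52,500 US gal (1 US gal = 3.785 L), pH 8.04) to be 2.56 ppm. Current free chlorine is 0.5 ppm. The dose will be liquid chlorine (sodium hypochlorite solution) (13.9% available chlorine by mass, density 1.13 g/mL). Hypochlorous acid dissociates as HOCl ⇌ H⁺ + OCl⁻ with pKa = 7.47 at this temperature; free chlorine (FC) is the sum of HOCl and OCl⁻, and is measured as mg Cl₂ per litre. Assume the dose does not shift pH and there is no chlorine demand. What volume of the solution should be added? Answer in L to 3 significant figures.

Volume: 52,500 US gal × 3.785 L/gal = 198,712 L.
[OCl⁻]/[HOCl] = 10^(pH − pKa) = 10^(8.04 − 7.47) = 3.715; fraction as HOCl = 1/(1 + 3.715) = 0.2121.
Free chlorine required for 2.56 ppm HOCl: 2.56 / 0.2121 = 12.07 ppm.
FC to add: 12.07 − 0.5 = 11.57 mg/L as Cl₂.
Cl₂ equivalent: 11.57 mg/L × 198,712 L = 2299 g.
Product at 13.9% available Cl: 2299 / 0.139 = 16,540 g.
Volume: 16,540 g ÷ 1.13 g/mL = 14,640 mL.

14.6 L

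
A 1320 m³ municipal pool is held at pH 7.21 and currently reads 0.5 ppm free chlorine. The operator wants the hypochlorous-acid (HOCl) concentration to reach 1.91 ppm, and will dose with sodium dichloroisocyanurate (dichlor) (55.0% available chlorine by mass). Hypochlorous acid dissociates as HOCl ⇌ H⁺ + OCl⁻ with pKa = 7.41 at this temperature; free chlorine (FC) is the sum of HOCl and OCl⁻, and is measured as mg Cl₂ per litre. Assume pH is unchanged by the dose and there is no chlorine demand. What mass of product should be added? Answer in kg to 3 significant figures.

Volume: 1320 m³ = 1,320,000 L.
[OCl⁻]/[HOCl] = 10^(pH − pKa) = 10^(7.21 − 7.41) = 0.631; fraction as HOCl = 1/(1 + 0.631) = 0.6131.
Free chlorine required for 1.91 ppm HOCl: 1.91 / 0.6131 = 3.115 ppm.
FC to add: 3.115 − 0.5 = 2.615 mg/L as Cl₂.
Cl₂ equivalent: 2.615 mg/L × 1,320,000 L = 3452 g.
Product at 55.0% available Cl: 3452 / 0.55 = 6276 g.

6.28 kg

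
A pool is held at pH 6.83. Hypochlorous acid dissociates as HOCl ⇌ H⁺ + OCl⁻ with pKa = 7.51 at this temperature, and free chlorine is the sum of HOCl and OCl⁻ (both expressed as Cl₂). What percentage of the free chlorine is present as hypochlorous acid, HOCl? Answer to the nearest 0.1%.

82.7%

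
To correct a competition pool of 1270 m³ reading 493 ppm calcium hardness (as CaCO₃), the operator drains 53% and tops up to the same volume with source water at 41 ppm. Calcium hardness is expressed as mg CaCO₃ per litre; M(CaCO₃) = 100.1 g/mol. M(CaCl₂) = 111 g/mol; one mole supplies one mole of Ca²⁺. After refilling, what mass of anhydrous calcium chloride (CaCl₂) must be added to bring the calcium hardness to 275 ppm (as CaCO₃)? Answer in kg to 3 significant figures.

30.4 kg

Volume: 1270 m³ = 1,270,000 L.
After draining 53% and refilling: 493 × 0.47 + 41 × 0.53 = 253.44 ppm.
Deficit to target: 275 − 253.44 = 21.56 mg/L.
As CaCO₃: 21.56 mg/L × 1,270,000 L = 27,380 g; ÷ 100.1 = 273.5 mol Ca²⁺.
Mass: 273.5 × 111 = 30,360 g.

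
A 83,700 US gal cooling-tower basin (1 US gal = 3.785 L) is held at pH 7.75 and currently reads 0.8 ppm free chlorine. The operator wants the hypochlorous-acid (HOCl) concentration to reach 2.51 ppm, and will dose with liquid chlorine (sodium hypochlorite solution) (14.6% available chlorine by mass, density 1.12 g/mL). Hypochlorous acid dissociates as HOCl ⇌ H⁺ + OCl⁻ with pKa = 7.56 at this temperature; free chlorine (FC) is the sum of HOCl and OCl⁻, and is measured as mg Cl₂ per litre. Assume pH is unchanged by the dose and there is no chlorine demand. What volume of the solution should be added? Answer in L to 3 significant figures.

Volume: 83,700 US gal × 3.785 L/gal = 316,804 L.
[OCl⁻]/[HOCl] = 10^(pH − pKa) = 10^(7.75 − 7.56) = 1.549; fraction as HOCl = 1/(1 + 1.549) = 0.3923.
Free chlorine required for 2.51 ppm HOCl: 2.51 / 0.3923 = 6.398 ppm.
FC to add: 6.398 − 0.8 = 5.598 mg/L as Cl₂.
Cl₂ equivalent: 5.598 mg/L × 316,804 L = 1773 g.
Product at 14.6% available Cl: 1773 / 0.146 = 12,150 g.
Volume: 12,150 g ÷ 1.12 g/mL = 10,840 mL.

10.8 L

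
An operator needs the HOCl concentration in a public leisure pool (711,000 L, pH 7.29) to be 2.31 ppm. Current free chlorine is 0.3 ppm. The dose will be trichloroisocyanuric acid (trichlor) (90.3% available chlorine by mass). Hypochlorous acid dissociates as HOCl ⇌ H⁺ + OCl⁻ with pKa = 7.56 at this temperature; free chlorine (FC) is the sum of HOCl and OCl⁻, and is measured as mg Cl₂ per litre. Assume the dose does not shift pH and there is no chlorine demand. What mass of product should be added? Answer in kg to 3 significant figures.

2.56 kg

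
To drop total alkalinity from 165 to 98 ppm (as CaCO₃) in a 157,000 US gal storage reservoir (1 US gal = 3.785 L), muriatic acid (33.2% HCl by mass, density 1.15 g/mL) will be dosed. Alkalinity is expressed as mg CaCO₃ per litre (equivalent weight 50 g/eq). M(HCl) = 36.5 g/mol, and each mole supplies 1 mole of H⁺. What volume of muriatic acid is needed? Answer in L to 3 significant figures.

Volume: 157,000 US gal × 3.785 L/gal = 594,245 L.
Alkalinity to neutralize: (165 − 98) = 67 mg/L as CaCO₃ × 594,245 L = 39,810 g as CaCO₃.
Equivalents of H⁺ required: 39,810 ÷ 50 g/eq = 796.3 eq = 796.3 mol HCl.
Mass of HCl: 796.3 × 36.5 = 29,060 g.
Mass of 33.2% solution: 29,060 / 0.332 = 87,540 g.
Volume: 87,540 g ÷ 1.15 g/mL = 76,120 mL.

76.1 L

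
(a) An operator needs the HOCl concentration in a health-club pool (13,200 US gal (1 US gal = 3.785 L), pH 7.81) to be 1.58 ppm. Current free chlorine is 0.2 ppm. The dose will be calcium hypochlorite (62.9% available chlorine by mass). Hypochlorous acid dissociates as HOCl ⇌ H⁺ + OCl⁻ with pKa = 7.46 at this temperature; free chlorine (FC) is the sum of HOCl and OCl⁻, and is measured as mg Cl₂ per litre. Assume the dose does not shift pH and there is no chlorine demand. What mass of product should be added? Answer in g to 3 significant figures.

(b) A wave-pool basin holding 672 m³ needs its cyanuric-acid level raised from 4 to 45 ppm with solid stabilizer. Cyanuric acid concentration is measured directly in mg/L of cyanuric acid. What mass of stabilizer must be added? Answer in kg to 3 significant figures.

(a) 391 g; (b) 27.6 kg

(a) Volume: 13,200 US gal × 3.785 L/gal = 49,962 L.
(a) [OCl⁻]/[HOCl] = 10^(pH − pKa) = 10^(7.81 − 7.46) = 2.239; fraction as HOCl = 1/(1 + 2.239) = 0.3088.
(a) Free chlorine required for 1.58 ppm HOCl: 1.58 / 0.3088 = 5.117 ppm.
(a) FC to add: 5.117 − 0.2 = 4.917 mg/L as Cl₂.
(a) Cl₂ equivalent: 4.917 mg/L × 49,962 L = 245.7 g.
(a) Product at 62.9% available Cl: 245.7 / 0.629 = 390.6 g.

(b) Volume: 672 m³ = 672,000 L.
(b) CYA to add: (45 − 4) = 41 mg/L × 672,000 L = 27,550 g cyanuric acid.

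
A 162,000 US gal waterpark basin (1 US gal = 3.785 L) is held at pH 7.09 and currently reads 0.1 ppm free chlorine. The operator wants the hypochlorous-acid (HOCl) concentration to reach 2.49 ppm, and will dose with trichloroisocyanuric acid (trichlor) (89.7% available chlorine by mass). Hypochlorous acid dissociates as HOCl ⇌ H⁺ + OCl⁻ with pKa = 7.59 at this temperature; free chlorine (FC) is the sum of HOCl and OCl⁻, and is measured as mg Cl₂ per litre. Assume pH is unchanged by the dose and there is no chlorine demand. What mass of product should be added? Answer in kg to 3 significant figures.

2.17 kg

Volume: 162,000 US gal × 3.785 L/gal = 613,170 L.
[OCl⁻]/[HOCl] = 10^(pH − pKa) = 10^(7.09 − 7.59) = 0.3162; fraction as HOCl = 1/(1 + 0.3162) = 0.7597.
Free chlorine required for 2.49 ppm HOCl: 2.49 / 0.7597 = 3.277 ppm.
FC to add: 3.277 − 0.1 = 3.177 mg/L as Cl₂.
Cl₂ equivalent: 3.177 mg/L × 613,170 L = 1948 g.
Product at 89.7% available Cl: 1948 / 0.897 = 2172 g.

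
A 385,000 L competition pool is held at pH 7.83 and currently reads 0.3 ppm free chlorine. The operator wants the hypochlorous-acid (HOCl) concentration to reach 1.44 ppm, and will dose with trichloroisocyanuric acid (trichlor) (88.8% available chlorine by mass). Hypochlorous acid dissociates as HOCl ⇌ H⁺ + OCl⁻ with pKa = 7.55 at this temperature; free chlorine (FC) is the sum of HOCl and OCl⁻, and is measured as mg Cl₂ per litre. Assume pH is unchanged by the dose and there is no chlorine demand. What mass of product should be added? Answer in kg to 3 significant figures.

[OCl⁻]/[HOCl] = 10^(pH − pKa) = 10^(7.83 − 7.55) = 1.905; fraction as HOCl = 1/(1 + 1.905) = 0.3442.
Free chlorine required for 1.44 ppm HOCl: 1.44 / 0.3442 = 4.184 ppm.
FC to add: 4.184 − 0.3 = 3.884 mg/L as Cl₂.
Cl₂ equivalent: 3.884 mg/L × 385,000 L = 1495 g.
Product at 88.8% available Cl: 1495 / 0.888 = 1684 g.

1.68 kg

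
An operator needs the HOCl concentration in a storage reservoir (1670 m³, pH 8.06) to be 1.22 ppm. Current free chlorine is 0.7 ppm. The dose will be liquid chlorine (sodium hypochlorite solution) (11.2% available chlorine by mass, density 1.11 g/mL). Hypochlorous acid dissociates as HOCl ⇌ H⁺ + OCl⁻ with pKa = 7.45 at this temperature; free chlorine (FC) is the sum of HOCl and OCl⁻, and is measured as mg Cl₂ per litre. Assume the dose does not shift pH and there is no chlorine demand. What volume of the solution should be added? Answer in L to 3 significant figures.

Volume: 1670 m³ = 1,670,000 L.
[OCl⁻]/[HOCl] = 10^(pH − pKa) = 10^(8.06 − 7.45) = 4.074; fraction as HOCl = 1/(1 + 4.074) = 0.1971.
Free chlorine required for 1.22 ppm HOCl: 1.22 / 0.1971 = 6.19 ppm.
FC to add: 6.19 − 0.7 = 5.49 mg/L as Cl₂.
Cl₂ equivalent: 5.49 mg/L × 1,670,000 L = 9168 g.
Product at 11.2% available Cl: 9168 / 0.112 = 81,860 g.
Volume: 81,860 g ÷ 1.11 g/mL = 73,750 mL.

73.7 L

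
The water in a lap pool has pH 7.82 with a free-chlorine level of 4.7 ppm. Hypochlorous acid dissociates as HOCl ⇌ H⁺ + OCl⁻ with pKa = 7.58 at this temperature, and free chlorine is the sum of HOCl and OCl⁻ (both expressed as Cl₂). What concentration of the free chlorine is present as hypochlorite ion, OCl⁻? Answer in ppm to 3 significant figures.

2.98 ppm

[OCl⁻]/[HOCl] = 10^(pH − pKa) = 10^(7.82 − 7.58) = 10^0.24 = 1.738.
Fraction as HOCl = 1 / (1 + 1.738) = 0.3653.
OCl⁻ = (1 − 0.3653) × 4.7 ppm = 2.983 ppm.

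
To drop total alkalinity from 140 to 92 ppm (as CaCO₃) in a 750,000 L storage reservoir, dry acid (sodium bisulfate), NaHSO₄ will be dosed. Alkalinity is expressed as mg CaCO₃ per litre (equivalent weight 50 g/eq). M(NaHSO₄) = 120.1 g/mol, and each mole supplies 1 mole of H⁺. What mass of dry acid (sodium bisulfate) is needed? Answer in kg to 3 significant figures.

86.5 kg

Alkalinity to neutralize: (140 − 92) = 48 mg/L as CaCO₃ × 750,000 L = 36,000 g as CaCO₃.
Equivalents of H⁺ required: 36,000 ÷ 50 g/eq = 720 eq = 720 mol NaHSO₄.
Mass of NaHSO₄: 720 × 120.1 = 86,470 g.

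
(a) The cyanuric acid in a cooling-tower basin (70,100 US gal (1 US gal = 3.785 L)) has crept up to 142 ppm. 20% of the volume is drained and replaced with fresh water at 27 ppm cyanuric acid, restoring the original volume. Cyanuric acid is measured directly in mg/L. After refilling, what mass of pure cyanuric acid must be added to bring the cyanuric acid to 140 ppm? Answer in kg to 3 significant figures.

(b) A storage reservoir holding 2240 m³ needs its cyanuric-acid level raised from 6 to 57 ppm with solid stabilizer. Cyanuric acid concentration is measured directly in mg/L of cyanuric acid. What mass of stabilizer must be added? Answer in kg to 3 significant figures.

(a) 5.57 kg; (b) 114 kg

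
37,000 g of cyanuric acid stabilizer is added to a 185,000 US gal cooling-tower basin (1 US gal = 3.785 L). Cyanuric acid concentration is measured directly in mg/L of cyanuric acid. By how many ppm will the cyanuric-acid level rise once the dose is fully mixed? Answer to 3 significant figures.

Volume: 185,000 US gal × 3.785 L/gal = 700,225 L.
Rise: 37,000 g / 700,225 L × 1000 = 52.84 mg/L.

52.8 ppm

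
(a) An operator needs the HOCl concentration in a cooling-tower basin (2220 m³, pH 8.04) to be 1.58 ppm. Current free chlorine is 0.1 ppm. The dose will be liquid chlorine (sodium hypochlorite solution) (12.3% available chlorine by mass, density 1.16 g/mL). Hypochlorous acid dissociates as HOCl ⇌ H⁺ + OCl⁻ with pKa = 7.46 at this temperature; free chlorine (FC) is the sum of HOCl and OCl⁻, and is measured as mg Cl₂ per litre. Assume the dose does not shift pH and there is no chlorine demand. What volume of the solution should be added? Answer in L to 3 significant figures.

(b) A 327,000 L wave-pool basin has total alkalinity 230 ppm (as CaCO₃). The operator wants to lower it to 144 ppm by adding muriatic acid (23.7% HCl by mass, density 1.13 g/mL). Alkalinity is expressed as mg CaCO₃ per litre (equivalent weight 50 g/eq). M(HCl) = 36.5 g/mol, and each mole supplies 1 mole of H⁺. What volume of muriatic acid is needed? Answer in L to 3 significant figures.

(a) Volume: 2220 m³ = 2,220,000 L.
(a) [OCl⁻]/[HOCl] = 10^(pH − pKa) = 10^(8.04 − 7.46) = 3.802; fraction as HOCl = 1/(1 + 3.802) = 0.2083.
(a) Free chlorine required for 1.58 ppm HOCl: 1.58 / 0.2083 = 7.587 ppm.
(a) FC to add: 7.587 − 0.1 = 7.487 mg/L as Cl₂.
(a) Cl₂ equivalent: 7.487 mg/L × 2,220,000 L = 16,620 g.
(a) Product at 12.3% available Cl: 16,620 / 0.123 = 135,100 g.
(a) Volume: 135,100 g ÷ 1.16 g/mL = 116,500 mL.

(b) Alkalinity to neutralize: (230 − 144) = 86 mg/L as CaCO₃ × 327,000 L = 28,120 g as CaCO₃.
(b) Equivalents of H⁺ required: 28,120 ÷ 50 g/eq = 562.4 eq = 562.4 mol HCl.
(b) Mass of HCl: 562.4 × 36.5 = 20,530 g.
(b) Mass of 23.7% solution: 20,530 / 0.237 = 86,620 g.
(b) Volume: 86,620 g ÷ 1.13 g/mL = 76,660 mL.

(a) 116 L; (b) 76.7 L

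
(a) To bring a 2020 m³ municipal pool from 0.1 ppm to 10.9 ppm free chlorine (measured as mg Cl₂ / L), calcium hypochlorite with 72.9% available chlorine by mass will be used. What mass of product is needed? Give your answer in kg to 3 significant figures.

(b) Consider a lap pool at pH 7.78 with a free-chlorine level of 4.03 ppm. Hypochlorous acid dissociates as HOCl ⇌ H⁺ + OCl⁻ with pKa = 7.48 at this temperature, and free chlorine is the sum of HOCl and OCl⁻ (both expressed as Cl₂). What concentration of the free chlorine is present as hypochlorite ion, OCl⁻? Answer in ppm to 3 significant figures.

(a) 29.9 kg; (b) 2.68 ppm

(a) Volume: 2020 m³ = 2,020,000 L.
(a) Chlorine deficit: 10.9 − 0.1 = 10.8 ppm = 10.8 mg/L as Cl₂.
(a) Cl₂ equivalent needed: 10.8 mg/L × 2,020,000 L = 21,820,000 mg = 21,820 g.
(a) Product at 72.9% available chlorine: 21,820 / 0.729 = 29,930 g.

(b) [OCl⁻]/[HOCl] = 10^(pH − pKa) = 10^(7.78 − 7.48) = 10^0.30 = 1.995.
(b) Fraction as HOCl = 1 / (1 + 1.995) = 0.3339.
(b) OCl⁻ = (1 − 0.3339) × 4.03 ppm = 2.685 ppm.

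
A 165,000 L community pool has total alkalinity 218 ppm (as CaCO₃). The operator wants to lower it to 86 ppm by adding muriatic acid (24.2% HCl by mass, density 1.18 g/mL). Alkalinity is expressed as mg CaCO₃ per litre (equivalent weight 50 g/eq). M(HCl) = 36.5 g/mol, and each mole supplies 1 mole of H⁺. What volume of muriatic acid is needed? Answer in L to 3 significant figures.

Alkalinity to neutralize: (218 − 86) = 132 mg/L as CaCO₃ × 165,000 L = 21,780 g as CaCO₃.
Equivalents of H⁺ required: 21,780 ÷ 50 g/eq = 435.6 eq = 435.6 mol HCl.
Mass of HCl: 435.6 × 36.5 = 15,900 g.
Mass of 24.2% solution: 15,900 / 0.242 = 65,700 g.
Volume: 65,700 g ÷ 1.18 g/mL = 55,680 mL.

55.7 L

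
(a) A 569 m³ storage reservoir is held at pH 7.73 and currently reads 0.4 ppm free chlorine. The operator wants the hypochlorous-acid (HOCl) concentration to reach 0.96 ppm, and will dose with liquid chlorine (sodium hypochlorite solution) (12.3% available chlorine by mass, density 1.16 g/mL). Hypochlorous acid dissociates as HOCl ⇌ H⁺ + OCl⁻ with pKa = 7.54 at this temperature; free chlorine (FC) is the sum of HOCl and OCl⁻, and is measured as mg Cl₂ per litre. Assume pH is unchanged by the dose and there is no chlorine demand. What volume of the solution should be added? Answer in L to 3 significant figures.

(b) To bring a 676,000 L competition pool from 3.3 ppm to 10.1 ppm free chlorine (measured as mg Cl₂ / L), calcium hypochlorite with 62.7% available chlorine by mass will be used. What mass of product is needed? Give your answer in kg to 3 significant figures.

(a) 8.16 L; (b) 7.33 kg

(a) Volume: 569 m³ = 569,000 L.
(a) [OCl⁻]/[HOCl] = 10^(pH − pKa) = 10^(7.73 − 7.54) = 1.549; fraction as HOCl = 1/(1 + 1.549) = 0.3923.
(a) Free chlorine required for 0.96 ppm HOCl: 0.96 / 0.3923 = 2.447 ppm.
(a) FC to add: 2.447 − 0.4 = 2.047 mg/L as Cl₂.
(a) Cl₂ equivalent: 2.047 mg/L × 569,000 L = 1165 g.
(a) Product at 12.3% available Cl: 1165 / 0.123 = 9469 g.
(a) Volume: 9469 g ÷ 1.16 g/mL = 8163 mL.

(b) Chlorine deficit: 10.1 − 3.3 = 6.8 ppm = 6.8 mg/L as Cl₂.
(b) Cl₂ equivalent needed: 6.8 mg/L × 676,000 L = 4,597,000 mg = 4597 g.
(b) Product at 62.7% available chlorine: 4597 / 0.627 = 7331 g.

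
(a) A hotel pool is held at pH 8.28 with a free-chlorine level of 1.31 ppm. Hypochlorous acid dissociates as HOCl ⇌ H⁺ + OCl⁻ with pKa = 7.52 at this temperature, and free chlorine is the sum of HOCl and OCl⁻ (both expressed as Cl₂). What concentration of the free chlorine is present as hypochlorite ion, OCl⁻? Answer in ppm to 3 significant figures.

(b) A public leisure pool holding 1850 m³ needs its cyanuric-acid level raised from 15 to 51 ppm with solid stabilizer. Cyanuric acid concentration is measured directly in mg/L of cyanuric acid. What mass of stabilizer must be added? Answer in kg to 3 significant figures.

(a) 1.12 ppm; (b) 66.6 kg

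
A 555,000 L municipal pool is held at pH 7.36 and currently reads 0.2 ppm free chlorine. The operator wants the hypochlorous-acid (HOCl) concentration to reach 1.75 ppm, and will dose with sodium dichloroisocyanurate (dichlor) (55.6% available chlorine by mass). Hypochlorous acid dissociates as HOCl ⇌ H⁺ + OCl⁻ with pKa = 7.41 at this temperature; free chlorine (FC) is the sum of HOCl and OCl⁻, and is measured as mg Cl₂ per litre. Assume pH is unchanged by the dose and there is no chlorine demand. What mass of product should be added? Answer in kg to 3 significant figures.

3.10 kg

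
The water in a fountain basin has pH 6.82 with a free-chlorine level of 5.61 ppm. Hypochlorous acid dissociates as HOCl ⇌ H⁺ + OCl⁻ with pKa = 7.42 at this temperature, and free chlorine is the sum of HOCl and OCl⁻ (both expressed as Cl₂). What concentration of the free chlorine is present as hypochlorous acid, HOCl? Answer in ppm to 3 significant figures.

4.48 ppm

[OCl⁻]/[HOCl] = 10^(pH − pKa) = 10^(6.82 − 7.42) = 10^-0.60 = 0.2512.
Fraction as HOCl = 1 / (1 + 0.2512) = 0.7992.
HOCl = 0.7992 × 5.61 ppm = 4.484 ppm.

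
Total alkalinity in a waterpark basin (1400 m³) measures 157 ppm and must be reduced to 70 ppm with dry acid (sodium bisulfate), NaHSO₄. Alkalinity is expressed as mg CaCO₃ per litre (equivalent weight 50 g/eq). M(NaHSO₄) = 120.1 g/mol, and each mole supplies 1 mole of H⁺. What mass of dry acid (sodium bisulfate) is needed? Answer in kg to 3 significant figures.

Volume: 1400 m³ = 1,400,000 L.
Alkalinity to neutralize: (157 − 70) = 87 mg/L as CaCO₃ × 1,400,000 L = 121,800 g as CaCO₃.
Equivalents of H⁺ required: 121,800 ÷ 50 g/eq = 2436 eq = 2436 mol NaHSO₄.
Mass of NaHSO₄: 2436 × 120.1 = 292,600 g.

293 kg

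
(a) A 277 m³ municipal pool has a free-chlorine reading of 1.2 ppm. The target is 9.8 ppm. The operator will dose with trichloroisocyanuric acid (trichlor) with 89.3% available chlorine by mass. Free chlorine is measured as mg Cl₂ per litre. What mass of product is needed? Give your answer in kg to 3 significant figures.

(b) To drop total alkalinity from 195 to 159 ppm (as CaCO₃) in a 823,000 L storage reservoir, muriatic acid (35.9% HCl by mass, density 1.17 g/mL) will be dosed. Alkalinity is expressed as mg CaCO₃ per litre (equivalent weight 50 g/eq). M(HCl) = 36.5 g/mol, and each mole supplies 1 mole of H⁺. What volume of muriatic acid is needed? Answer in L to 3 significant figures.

(a) Volume: 277 m³ = 277,000 L.
(a) Chlorine deficit: 9.8 − 1.2 = 8.6 ppm = 8.6 mg/L as Cl₂.
(a) Cl₂ equivalent needed: 8.6 mg/L × 277,000 L = 2,382,000 mg = 2382 g.
(a) Product at 89.3% available chlorine: 2382 / 0.893 = 2668 g.

(b) Alkalinity to neutralize: (195 − 159) = 36 mg/L as CaCO₃ × 823,000 L = 29,630 g as CaCO₃.
(b) Equivalents of H⁺ required: 29,630 ÷ 50 g/eq = 592.6 eq = 592.6 mol HCl.
(b) Mass of HCl: 592.6 × 36.5 = 21,630 g.
(b) Mass of 35.9% solution: 21,630 / 0.359 = 60,250 g.
(b) Volume: 60,250 g ÷ 1.17 g/mL = 51,490 mL.

(a) 2.67 kg; (b) 51.5 L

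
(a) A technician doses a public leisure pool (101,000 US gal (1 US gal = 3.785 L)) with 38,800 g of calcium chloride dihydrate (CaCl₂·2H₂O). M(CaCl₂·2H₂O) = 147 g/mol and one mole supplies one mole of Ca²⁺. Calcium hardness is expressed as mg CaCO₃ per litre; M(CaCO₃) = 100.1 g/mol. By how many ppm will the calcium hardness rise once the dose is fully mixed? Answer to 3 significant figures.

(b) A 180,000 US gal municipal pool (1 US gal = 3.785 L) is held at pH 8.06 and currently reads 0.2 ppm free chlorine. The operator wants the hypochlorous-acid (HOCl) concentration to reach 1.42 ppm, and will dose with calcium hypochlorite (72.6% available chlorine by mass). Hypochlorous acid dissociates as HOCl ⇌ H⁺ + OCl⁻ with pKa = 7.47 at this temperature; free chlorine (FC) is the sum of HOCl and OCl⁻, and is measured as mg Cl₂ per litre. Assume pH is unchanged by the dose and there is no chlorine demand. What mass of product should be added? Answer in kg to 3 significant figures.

(a) Volume: 101,000 US gal × 3.785 L/gal = 382,285 L.
(a) Moles of Ca²⁺: 38,800 g ÷ 147 g/mol = 263.9 mol.
(a) As CaCO₃: 263.9 mol × 100.1 g/mol = 26,420 g.
(a) Rise: 26,420 g / 382,285 L × 1000 = 69.11 mg/L.

(b) Volume: 180,000 US gal × 3.785 L/gal = 681,300 L.
(b) [OCl⁻]/[HOCl] = 10^(pH − pKa) = 10^(8.06 − 7.47) = 3.89; fraction as HOCl = 1/(1 + 3.89) = 0.2045.
(b) Free chlorine required for 1.42 ppm HOCl: 1.42 / 0.2045 = 6.944 ppm.
(b) FC to add: 6.944 − 0.2 = 6.744 mg/L as Cl₂.
(b) Cl₂ equivalent: 6.744 mg/L × 681,300 L = 4595 g.
(b) Product at 72.6% available Cl: 4595 / 0.726 = 6329 g.

(a) 69.1 ppm; (b) 6.33 kg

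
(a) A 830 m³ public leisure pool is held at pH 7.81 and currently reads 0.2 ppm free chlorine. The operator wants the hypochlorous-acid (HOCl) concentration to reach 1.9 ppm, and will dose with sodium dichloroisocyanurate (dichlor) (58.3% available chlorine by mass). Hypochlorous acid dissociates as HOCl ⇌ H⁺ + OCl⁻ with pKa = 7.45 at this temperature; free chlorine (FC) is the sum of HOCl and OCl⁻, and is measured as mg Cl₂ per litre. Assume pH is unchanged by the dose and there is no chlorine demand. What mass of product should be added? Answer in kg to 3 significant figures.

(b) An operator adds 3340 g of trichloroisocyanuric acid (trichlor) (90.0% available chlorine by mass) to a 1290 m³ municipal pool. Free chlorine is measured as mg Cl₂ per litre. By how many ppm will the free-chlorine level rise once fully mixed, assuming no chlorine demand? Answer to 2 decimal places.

(a) Volume: 830 m³ = 830,000 L.
(a) [OCl⁻]/[HOCl] = 10^(pH − pKa) = 10^(7.81 − 7.45) = 2.291; fraction as HOCl = 1/(1 + 2.291) = 0.3039.
(a) Free chlorine required for 1.9 ppm HOCl: 1.9 / 0.3039 = 6.253 ppm.
(a) FC to add: 6.253 − 0.2 = 6.053 mg/L as Cl₂.
(a) Cl₂ equivalent: 6.053 mg/L × 830,000 L = 5024 g.
(a) Product at 58.3% available Cl: 5024 / 0.583 = 8617 g.

(b) Volume: 1290 m³ = 1,290,000 L.
(b) Available chlorine delivered: 3340 g × 0.9 = 3006 g as Cl₂.
(b) Concentration rise: 3006 g / 1,290,000 L = 2.33 mg/L = 2.33 ppm.

(a) 8.62 kg; (b) 2.33 ppm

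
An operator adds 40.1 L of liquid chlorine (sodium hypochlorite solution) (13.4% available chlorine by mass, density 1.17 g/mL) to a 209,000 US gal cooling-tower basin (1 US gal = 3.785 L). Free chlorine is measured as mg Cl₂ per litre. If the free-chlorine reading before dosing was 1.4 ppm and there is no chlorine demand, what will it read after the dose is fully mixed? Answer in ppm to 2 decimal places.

Volume: 209,000 US gal × 3.785 L/gal = 791,065 L.
Mass of solution: 40.1 L × 1000 mL/L × 1.17 g/mL = 46,920 g.
Available chlorine delivered: 46,920 g × 0.134 = 6287 g as Cl₂.
Concentration rise: 6287 g / 791,065 L = 7.947 mg/L = 7.95 ppm.
Final FC: 1.4 + 7.95 = 9.35 ppm.

9.35 ppm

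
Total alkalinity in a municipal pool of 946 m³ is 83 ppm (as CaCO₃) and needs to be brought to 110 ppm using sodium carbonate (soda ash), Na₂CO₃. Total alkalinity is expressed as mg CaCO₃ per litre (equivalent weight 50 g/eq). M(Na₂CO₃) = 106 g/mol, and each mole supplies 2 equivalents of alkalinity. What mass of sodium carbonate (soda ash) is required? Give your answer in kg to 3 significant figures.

Volume: 946 m³ = 946,000 L.
Alkalinity to add: (110 − 83) = 27 mg/L as CaCO₃ × 946,000 L = 25,540 g as CaCO₃.
Equivalents: 25,540 g ÷ 50 g/eq = 510.8 eq.
Each mole of Na₂CO₃ supplies 2 eq, so 510.8 / 2 = 255.4 mol.
Mass: 255.4 mol × 106 g/mol = 27,070 g.

27.1 kg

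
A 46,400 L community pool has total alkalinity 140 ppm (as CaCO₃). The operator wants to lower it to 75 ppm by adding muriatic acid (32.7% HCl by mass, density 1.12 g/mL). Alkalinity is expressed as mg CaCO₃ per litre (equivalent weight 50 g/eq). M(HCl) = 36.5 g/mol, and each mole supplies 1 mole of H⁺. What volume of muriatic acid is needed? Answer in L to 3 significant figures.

Alkalinity to neutralize: (140 − 75) = 65 mg/L as CaCO₃ × 46,400 L = 3016 g as CaCO₃.
Equivalents of H⁺ required: 3016 ÷ 50 g/eq = 60.32 eq = 60.32 mol HCl.
Mass of HCl: 60.32 × 36.5 = 2202 g.
Mass of 32.7% solution: 2202 / 0.327 = 6733 g.
Volume: 6733 g ÷ 1.12 g/mL = 6012 mL.

6.01 L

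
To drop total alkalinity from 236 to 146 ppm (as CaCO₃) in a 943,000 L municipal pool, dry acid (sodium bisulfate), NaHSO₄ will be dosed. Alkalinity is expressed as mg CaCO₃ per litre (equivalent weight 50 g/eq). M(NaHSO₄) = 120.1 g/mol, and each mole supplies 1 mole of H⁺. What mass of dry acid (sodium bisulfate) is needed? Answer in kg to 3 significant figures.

204 kg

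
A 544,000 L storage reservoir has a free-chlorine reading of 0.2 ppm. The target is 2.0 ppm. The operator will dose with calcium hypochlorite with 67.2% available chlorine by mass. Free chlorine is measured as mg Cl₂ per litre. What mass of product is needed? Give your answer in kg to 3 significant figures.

Chlorine deficit: 2.0 − 0.2 = 1.8 ppm = 1.8 mg/L as Cl₂.
Cl₂ equivalent needed: 1.8 mg/L × 544,000 L = 979,200 mg = 979.2 g.
Product at 67.2% available chlorine: 979.2 / 0.672 = 1457 g.

1.46 kg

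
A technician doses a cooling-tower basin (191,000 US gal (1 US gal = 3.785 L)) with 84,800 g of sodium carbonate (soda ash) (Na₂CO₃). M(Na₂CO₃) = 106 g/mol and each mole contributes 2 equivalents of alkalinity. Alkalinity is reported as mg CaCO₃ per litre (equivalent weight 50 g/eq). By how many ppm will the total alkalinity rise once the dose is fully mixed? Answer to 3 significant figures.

111 ppm

Volume: 191,000 US gal × 3.785 L/gal = 722,935 L.
Moles of Na₂CO₃: 84,800 g ÷ 106 g/mol = 800 mol → 1600 eq of alkalinity.
As CaCO₃: 1600 eq × 50 g/eq = 80,000 g.
Rise: 80,000 g / 722,935 L × 1000 = 110.7 mg/L.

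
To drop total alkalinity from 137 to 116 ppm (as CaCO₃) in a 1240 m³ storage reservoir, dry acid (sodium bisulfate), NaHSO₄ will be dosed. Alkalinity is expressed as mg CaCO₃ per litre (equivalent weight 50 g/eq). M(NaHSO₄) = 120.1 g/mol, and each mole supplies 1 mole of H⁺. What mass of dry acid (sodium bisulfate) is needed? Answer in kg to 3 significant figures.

62.5 kg

Volume: 1240 m³ = 1,240,000 L.
Alkalinity to neutralize: (137 − 116) = 21 mg/L as CaCO₃ × 1,240,000 L = 26,040 g as CaCO₃.
Equivalents of H⁺ required: 26,040 ÷ 50 g/eq = 520.8 eq = 520.8 mol NaHSO₄.
Mass of NaHSO₄: 520.8 × 120.1 = 62,550 g.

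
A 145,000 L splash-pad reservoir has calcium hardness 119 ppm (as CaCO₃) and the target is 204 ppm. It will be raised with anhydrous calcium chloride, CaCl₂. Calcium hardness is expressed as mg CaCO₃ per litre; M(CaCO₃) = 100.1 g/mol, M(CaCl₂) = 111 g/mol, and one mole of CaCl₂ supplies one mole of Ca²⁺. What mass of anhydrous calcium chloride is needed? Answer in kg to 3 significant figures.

13.7 kg

Hardness to add: (204 − 119) = 85 mg/L as CaCO₃ × 145,000 L = 12,320 g as CaCO₃.
Moles of Ca²⁺ (1 mol Ca²⁺ ≡ 1 mol CaCO₃): 12,320 / 100.1 g/mol = 123.1 mol.
Mass of CaCl₂: 123.1 × 111 = 13,670 g.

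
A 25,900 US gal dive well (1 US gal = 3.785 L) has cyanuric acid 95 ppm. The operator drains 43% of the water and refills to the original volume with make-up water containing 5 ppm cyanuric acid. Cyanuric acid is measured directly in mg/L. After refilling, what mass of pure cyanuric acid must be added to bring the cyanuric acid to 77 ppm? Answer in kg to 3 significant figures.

Volume: 25,900 US gal × 3.785 L/gal = 98,032 L.
After draining 43% and refilling: 95 × 0.57 + 5 × 0.43 = 56.3 ppm.
Deficit to target: 77 − 56.3 = 20.7 mg/L.
Mass: 20.7 mg/L × 98,032 L = 2029 g cyanuric acid.

2.03 kg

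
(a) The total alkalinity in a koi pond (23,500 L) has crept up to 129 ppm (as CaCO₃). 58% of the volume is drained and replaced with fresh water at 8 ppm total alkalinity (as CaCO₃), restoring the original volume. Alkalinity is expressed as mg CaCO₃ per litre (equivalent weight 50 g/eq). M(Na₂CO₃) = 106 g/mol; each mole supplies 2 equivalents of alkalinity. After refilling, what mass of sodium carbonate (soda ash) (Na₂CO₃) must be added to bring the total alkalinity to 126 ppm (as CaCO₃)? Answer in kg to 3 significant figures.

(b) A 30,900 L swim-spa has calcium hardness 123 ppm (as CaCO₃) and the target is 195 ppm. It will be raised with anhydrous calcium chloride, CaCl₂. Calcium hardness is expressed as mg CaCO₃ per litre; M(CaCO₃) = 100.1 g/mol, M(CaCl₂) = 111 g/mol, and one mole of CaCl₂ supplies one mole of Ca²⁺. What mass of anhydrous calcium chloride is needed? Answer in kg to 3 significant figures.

(a) 1.67 kg; (b) 2.47 kg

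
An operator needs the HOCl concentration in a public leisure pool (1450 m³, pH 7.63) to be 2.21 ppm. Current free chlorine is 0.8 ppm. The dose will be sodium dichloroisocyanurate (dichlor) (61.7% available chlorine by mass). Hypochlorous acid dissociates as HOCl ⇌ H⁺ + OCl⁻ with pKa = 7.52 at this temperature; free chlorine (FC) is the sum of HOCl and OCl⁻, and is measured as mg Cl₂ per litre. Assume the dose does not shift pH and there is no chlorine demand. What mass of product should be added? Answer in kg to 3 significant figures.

Volume: 1450 m³ = 1,450,000 L.
[OCl⁻]/[HOCl] = 10^(pH − pKa) = 10^(7.63 − 7.52) = 1.288; fraction as HOCl = 1/(1 + 1.288) = 0.437.
Free chlorine required for 2.21 ppm HOCl: 2.21 / 0.437 = 5.057 ppm.
FC to add: 5.057 − 0.8 = 4.257 mg/L as Cl₂.
Cl₂ equivalent: 4.257 mg/L × 1,450,000 L = 6173 g.
Product at 61.7% available Cl: 6173 / 0.617 = 10,000 g.

10.0 kg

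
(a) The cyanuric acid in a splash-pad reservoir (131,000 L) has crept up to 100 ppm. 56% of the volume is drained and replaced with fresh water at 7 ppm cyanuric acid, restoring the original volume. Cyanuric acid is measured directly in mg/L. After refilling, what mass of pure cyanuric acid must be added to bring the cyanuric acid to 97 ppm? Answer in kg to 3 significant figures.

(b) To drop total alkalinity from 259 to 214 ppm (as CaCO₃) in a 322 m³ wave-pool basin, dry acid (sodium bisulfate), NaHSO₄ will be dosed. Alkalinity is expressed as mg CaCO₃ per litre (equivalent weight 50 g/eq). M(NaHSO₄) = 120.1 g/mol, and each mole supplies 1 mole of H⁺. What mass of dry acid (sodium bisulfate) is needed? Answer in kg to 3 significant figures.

(a) After draining 56% and refilling: 100 × 0.44 + 7 × 0.56 = 47.92 ppm.
(a) Deficit to target: 97 − 47.92 = 49.08 mg/L.
(a) Mass: 49.08 mg/L × 131,000 L = 6429 g cyanuric acid.

(b) Volume: 322 m³ = 322,000 L.
(b) Alkalinity to neutralize: (259 − 214) = 45 mg/L as CaCO₃ × 322,000 L = 14,490 g as CaCO₃.
(b) Equivalents of H⁺ required: 14,490 ÷ 50 g/eq = 289.8 eq = 289.8 mol NaHSO₄.
(b) Mass of NaHSO₄: 289.8 × 120.1 = 34,800 g.

(a) 6.43 kg; (b) 34.8 kg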